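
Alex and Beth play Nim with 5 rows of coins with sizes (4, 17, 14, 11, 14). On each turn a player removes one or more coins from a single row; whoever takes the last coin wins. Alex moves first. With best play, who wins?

Alex wins

Write each in binary and XOR column by column:
  00100  (4)
  10001  (17)
  01110  (14)
  01011  (11)
  01110  (14)
  -----
  11110  (30)
The nim-sum is 30 ≠ 0, so this is an N-position: the player to move can win; Alex has a winning move.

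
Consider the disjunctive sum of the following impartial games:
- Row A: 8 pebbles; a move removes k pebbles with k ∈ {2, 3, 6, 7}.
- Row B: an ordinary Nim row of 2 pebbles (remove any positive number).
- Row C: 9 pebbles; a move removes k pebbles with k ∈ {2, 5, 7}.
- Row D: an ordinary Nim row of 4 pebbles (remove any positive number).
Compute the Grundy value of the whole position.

Build the Grundy sequence for row A with g(k) = mex{g(k−s) : s ∈ {2, 3, 6, 7}, s ≤ k}:
k:     0  1  2  3  4  5  6  7  8
g(k):  0  0  1  1  2  0  3  1  2
So g(8) = 2.
Row B is a plain Nim row of size 2, so its Grundy value is 2.
Grundy values for row C (subtraction set {2, 5, 7}):
g(0) = mex{} = 0
g(1) = mex{} = 0
g(2) = mex{0} = 1
g(3) = mex{0} = 1
g(4) = mex{1} = 0
g(5) = mex{0,1} = 2
g(6) = mex{0} = 1
g(7) = mex{0,1,2} = 3
g(8) = mex{0,1} = 2
g(9) = mex{0,1,3} = 2
So g(9) = 2.
Row D is a plain Nim row of size 4, so its Grundy value is 4.
The value of a disjunctive sum is the nim-sum of the parts.
Combined value = 2 XOR 2 XOR 2 XOR 4 = 6.

6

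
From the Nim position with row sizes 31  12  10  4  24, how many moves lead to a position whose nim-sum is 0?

3

Nim-sum: 31 ^ 12 ^ 10 ^ 4 ^ 24 = 5.
The overall nim-sum is X = 5. A row of size p has a winning move iff p XOR X < p (reduce it to p XOR X).
  31: 31 XOR 5 = 26 < 31 — winning move (to 26).
  12: 12 XOR 5 = 9 < 12 — winning move (to 9).
  10: 10 XOR 5 = 15 ≥ 10 — no move.
  4: 4 XOR 5 = 1 < 4 — winning move (to 1).
  24: 24 XOR 5 = 29 ≥ 24 — no move.
That gives 3 winning moves.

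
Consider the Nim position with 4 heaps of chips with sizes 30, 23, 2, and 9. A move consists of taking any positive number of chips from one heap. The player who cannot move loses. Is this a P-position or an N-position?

N-position

Bitwise XOR of the heap sizes:
  11110  (30)
  10111  (23)
  00010  (2)
  01001  (9)
  -----
  00010  (2)
The nim-sum is 2 ≠ 0, so this is an N-position: the player to move can win.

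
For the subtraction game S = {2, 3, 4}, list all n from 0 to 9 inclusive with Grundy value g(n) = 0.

0, 1, 6, 7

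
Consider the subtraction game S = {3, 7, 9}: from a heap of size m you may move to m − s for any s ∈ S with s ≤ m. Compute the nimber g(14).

0

Grundy values for subtraction set {3, 7, 9}:
g(0) = mex{} = 0
g(1) = mex{} = 0
g(2) = mex{} = 0
g(3) = mex{0} = 1
g(4) = mex{0} = 1
g(5) = mex{0} = 1
g(6) = mex{1} = 0
g(7) = mex{0,1} = 2
g(8) = mex{0,1} = 2
g(9) = mex{0} = 1
g(10) = mex{0,1,2} = 3
g(11) = mex{0,1,2} = 3
g(12) = mex{1} = 0
g(13) = mex{0,1,3} = 2
g(14) = mex{1,2,3} = 0
So g(14) = 0.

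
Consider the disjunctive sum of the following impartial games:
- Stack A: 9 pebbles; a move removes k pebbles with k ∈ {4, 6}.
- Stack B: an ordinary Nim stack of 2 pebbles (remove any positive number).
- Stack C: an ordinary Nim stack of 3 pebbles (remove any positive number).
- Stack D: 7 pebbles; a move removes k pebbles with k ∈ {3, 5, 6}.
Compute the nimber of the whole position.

For stack A, compute g(0), g(1), … with moves {4, 6}:
g(0) = mex{} = 0
g(1) = mex{} = 0
g(2) = mex{} = 0
g(3) = mex{} = 0
g(4) = mex{0} = 1
g(5) = mex{0} = 1
g(6) = mex{0} = 1
g(7) = mex{0} = 1
g(8) = mex{0,1} = 2
g(9) = mex{0,1} = 2
So g(9) = 2.
Stack B is a plain Nim stack of size 2, so its Grundy value is 2.
Stack C is a plain Nim stack of size 3, so its Grundy value is 3.
Build the Grundy sequence for stack D with g(k) = mex{g(k−s) : s ∈ {3, 5, 6}, s ≤ k}:
k:     0  1  2  3  4  5  6  7
g(k):  0  0  0  1  1  1  2  2
So g(7) = 2.
The value of a disjunctive sum is the nim-sum of the parts.
Combined value = 2 ⊕ 2 ⊕ 3 ⊕ 2 = 1.

1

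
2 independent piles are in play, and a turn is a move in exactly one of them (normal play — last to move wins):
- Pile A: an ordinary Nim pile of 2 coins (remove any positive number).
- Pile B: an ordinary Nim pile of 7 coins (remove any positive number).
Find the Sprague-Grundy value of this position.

Pile A is a plain Nim pile of size 2, so its Grundy value is 2.
Pile B is a plain Nim pile of size 7, so its Grundy value is 7.
By the Sprague-Grundy theorem, the Grundy value of a sum of independent games is the XOR of the component values.
Combined value = 2 XOR 7 = 5.

5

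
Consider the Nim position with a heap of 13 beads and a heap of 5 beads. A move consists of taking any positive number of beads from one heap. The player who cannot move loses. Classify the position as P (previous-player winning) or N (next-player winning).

N-position

In binary:
  1101  (13)
  0101  (5)
  ----
  1000  (8)
The nim-sum is 8 ≠ 0, so this is an N-position: the player to move can win.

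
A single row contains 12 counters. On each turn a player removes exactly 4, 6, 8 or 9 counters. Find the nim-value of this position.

3

Grundy values for subtraction set {4, 6, 8, 9}:
g(0) = mex{} = 0
g(1) = mex{} = 0
g(2) = mex{} = 0
g(3) = mex{} = 0
g(4) = mex{0} = 1
g(5) = mex{0} = 1
g(6) = mex{0} = 1
g(7) = mex{0} = 1
g(8) = mex{0,1} = 2
g(9) = mex{0,1} = 2
g(10) = mex{0,1} = 2
g(11) = mex{0,1} = 2
g(12) = mex{0,1,2} = 3
So g(12) = 3.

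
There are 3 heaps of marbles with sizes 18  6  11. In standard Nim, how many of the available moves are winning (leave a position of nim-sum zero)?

1

In binary:
  10010  (18)
  00110  (6)
  01011  (11)
  -----
  11111  (31)
The overall nim-sum is X = 31. A heap of size p has a winning move iff p XOR X < p (reduce it to p XOR X).
  18: 18 XOR 31 = 13 < 18 — winning move (to 13).
  6: 6 XOR 31 = 25 ≥ 6 — no move.
  11: 11 XOR 31 = 20 ≥ 11 — no move.
That gives 1 winning move.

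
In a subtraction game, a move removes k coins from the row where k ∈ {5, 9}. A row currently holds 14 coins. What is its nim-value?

0

Build the Grundy sequence with g(k) = mex{g(k−s) : s ∈ {5, 9}, s ≤ k}:
g(0) = mex{} = 0
g(1) = mex{} = 0
g(2) = mex{} = 0
g(3) = mex{} = 0
g(4) = mex{} = 0
g(5) = mex{0} = 1
g(6) = mex{0} = 1
g(7) = mex{0} = 1
g(8) = mex{0} = 1
g(9) = mex{0} = 1
g(10) = mex{0,1} = 2
g(11) = mex{0,1} = 2
g(12) = mex{0,1} = 2
g(13) = mex{0,1} = 2
g(14) = mex{1} = 0
So g(14) = 0.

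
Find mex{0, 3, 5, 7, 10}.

1

0 is in the set but 1 is not, so the mex is 1.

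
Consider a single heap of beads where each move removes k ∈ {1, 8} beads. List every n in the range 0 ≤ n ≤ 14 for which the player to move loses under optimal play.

0, 2, 4, 6, 9, 11, 13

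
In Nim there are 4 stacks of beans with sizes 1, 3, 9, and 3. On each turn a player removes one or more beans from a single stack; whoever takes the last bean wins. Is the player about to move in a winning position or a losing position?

Winning position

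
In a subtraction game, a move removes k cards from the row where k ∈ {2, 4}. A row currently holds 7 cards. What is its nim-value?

Compute g(0), g(1), … for moves {2, 4}:
g(0) = mex{} = 0
g(1) = mex{} = 0
g(2) = mex{0} = 1
g(3) = mex{0} = 1
g(4) = mex{0,1} = 2
g(5) = mex{0,1} = 2
g(6) = mex{1,2} = 0
g(7) = mex{1,2} = 0
So g(7) = 0.

0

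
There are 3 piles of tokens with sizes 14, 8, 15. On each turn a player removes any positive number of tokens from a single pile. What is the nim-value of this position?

9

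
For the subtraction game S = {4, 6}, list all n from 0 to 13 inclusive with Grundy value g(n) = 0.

0, 1, 2, 3, 10, 11, 12, 13

Compute g(0), g(1), … for moves {4, 6}:
k:     0  1  2  3  4  5  6  7  8  9 10 11 12 13
g(k):  0  0  0  0  1  1  1  1  2  2  0  0  0  0
The P-positions (g = 0) in 0..13 are 0, 1, 2, 3, 10, 11, 12, 13.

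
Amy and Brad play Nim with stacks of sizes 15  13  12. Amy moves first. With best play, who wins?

Amy wins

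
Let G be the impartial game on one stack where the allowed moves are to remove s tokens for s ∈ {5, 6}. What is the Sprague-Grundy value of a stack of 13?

0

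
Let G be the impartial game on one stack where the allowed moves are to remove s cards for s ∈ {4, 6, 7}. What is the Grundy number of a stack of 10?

Build the Grundy sequence with g(k) = mex{g(k−s) : s ∈ {4, 6, 7}, s ≤ k}:
g(0) = mex{} = 0
g(1) = mex{} = 0
g(2) = mex{} = 0
g(3) = mex{} = 0
g(4) = mex{0} = 1
g(5) = mex{0} = 1
g(6) = mex{0} = 1
g(7) = mex{0} = 1
g(8) = mex{0,1} = 2
g(9) = mex{0,1} = 2
g(10) = mex{0,1} = 2
So g(10) = 2.

2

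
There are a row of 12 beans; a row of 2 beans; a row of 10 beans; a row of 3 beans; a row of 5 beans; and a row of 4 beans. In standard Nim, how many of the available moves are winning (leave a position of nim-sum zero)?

3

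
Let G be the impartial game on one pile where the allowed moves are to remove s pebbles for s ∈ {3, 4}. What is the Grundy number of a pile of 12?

Compute g(0), g(1), … for moves {3, 4}:
k:     0  1  2  3  4  5  6  7  8  9 10 11 12
g(k):  0  0  0  1  1  1  2  0  0  0  1  1  1
So g(12) = 1.

1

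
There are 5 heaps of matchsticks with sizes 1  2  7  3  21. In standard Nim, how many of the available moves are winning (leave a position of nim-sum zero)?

1

Compute the nim-sum pairwise:
1 ^ 2 = 3
3 ^ 7 = 4
4 ^ 3 = 7
7 ^ 21 = 18
The overall nim-sum is X = 18. A heap of size p has a winning move iff p XOR X < p (reduce it to p XOR X).
  1: 1 XOR 18 = 19 ≥ 1 — no move.
  2: 2 XOR 18 = 16 ≥ 2 — no move.
  7: 7 XOR 18 = 21 ≥ 7 — no move.
  3: 3 XOR 18 = 17 ≥ 3 — no move.
  21: 21 XOR 18 = 7 < 21 — winning move (to 7).
That gives 1 winning move.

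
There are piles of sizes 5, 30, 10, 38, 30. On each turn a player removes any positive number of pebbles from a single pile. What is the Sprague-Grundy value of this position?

41

Compute the nim-sum pairwise:
5 XOR 30 = 27
27 XOR 10 = 17
17 XOR 38 = 55
55 XOR 30 = 41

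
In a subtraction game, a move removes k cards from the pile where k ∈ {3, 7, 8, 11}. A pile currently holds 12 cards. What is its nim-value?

2

Grundy values for subtraction set {3, 7, 8, 11}:
k:     0  1  2  3  4  5  6  7  8  9 10 11 12
g(k):  0  0  0  1  1  1  0  2  2  1  3  3  2
So g(12) = 2.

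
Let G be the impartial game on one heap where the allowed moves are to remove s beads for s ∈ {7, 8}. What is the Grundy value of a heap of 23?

Compute g(0), g(1), … for moves {7, 8}:
k:     0  1  2  3  4  5  6  7  8  9 10 11 12 13 14 15 16 17 18 19 20 21 22 23
g(k):  0  0  0  0  0  0  0  1  1  1  1  1  1  1  2  0  0  0  0  0  0  0  1  1
So g(23) = 1.

1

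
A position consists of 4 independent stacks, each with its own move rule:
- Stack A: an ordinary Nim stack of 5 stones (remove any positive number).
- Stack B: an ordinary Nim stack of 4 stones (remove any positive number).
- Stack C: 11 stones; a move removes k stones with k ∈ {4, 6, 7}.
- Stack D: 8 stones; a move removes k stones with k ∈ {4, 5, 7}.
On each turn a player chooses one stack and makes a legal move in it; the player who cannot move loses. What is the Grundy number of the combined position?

Stack A is a plain Nim stack of size 5, so its Grundy value is 5.
Stack B is a plain Nim stack of size 4, so its Grundy value is 4.
Build the Grundy sequence for stack C with g(k) = mex{g(k−s) : s ∈ {4, 6, 7}, s ≤ k}:
g(0) = mex{} = 0
g(1) = mex{} = 0
g(2) = mex{} = 0
g(3) = mex{} = 0
g(4) = mex{0} = 1
g(5) = mex{0} = 1
g(6) = mex{0} = 1
g(7) = mex{0} = 1
g(8) = mex{0,1} = 2
g(9) = mex{0,1} = 2
g(10) = mex{0,1} = 2
g(11) = mex{1} = 0
So g(11) = 0.
Build the Grundy sequence for stack D with g(k) = mex{g(k−s) : s ∈ {4, 5, 7}, s ≤ k}:
k:     0  1  2  3  4  5  6  7  8
g(k):  0  0  0  0  1  1  1  1  2
So g(8) = 2.
By the Sprague-Grundy theorem, the Grundy value of a sum of independent games is the XOR of the component values.
Combined value = 5 XOR 4 XOR 0 XOR 2 = 3.

3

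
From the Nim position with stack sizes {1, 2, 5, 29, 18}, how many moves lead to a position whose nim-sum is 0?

1

In binary:
  00001  (1)
  00010  (2)
  00101  (5)
  11101  (29)
  10010  (18)
  -----
  01001  (9)
The overall nim-sum is X = 9. A stack of size p has a winning move iff p XOR X < p (reduce it to p XOR X).
  1: 1 XOR 9 = 8 ≥ 1 — no move.
  2: 2 XOR 9 = 11 ≥ 2 — no move.
  5: 5 XOR 9 = 12 ≥ 5 — no move.
  29: 29 XOR 9 = 20 < 29 — winning move (to 20).
  18: 18 XOR 9 = 27 ≥ 18 — no move.
That gives 1 winning move.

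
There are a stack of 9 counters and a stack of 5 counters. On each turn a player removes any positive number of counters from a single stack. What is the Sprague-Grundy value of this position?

Bitwise XOR of the heap sizes:
  1001  (9)
  0101  (5)
  ----
  1100  (12)

12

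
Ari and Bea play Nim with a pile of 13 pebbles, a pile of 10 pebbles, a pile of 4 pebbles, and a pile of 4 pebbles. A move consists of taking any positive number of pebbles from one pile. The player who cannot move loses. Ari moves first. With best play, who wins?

Ari wins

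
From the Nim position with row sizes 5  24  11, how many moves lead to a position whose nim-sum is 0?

1

Write each in binary and XOR column by column:
  00101  (5)
  11000  (24)
  01011  (11)
  -----
  10110  (22)
The overall nim-sum is X = 22. A row of size p has a winning move iff p XOR X < p (reduce it to p XOR X).
  5: 5 XOR 22 = 19 ≥ 5 — no move.
  24: 24 XOR 22 = 14 < 24 — winning move (to 14).
  11: 11 XOR 22 = 29 ≥ 11 — no move.
That gives 1 winning move.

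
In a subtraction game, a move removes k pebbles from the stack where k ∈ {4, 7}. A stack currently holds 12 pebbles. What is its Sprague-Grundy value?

0

Build the Grundy sequence with g(k) = mex{g(k−s) : s ∈ {4, 7}, s ≤ k}:
g(0) = mex{} = 0
g(1) = mex{} = 0
g(2) = mex{} = 0
g(3) = mex{} = 0
g(4) = mex{0} = 1
g(5) = mex{0} = 1
g(6) = mex{0} = 1
g(7) = mex{0} = 1
g(8) = mex{0,1} = 2
g(9) = mex{0,1} = 2
g(10) = mex{0,1} = 2
g(11) = mex{1} = 0
g(12) = mex{1,2} = 0
So g(12) = 0.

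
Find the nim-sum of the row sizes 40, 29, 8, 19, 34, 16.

In binary:
  101000  (40)
  011101  (29)
  001000  (8)
  010011  (19)
  100010  (34)
  010000  (16)
  ------
  011100  (28)

28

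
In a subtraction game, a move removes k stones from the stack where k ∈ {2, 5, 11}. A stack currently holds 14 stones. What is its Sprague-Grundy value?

Grundy values for subtraction set {2, 5, 11}:
k:     0  1  2  3  4  5  6  7  8  9 10 11 12 13 14
g(k):  0  0  1  1  0  2  1  0  0  1  1  2  2  3  0
So g(14) = 0.

0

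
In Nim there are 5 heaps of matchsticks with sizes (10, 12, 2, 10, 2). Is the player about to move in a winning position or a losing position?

Winning position

Compute the nim-sum pairwise:
10 ⊕ 12 = 6
6 ⊕ 2 = 4
4 ⊕ 10 = 14
14 ⊕ 2 = 12
The nim-sum is 12 ≠ 0, so this is an N-position: the player to move can win.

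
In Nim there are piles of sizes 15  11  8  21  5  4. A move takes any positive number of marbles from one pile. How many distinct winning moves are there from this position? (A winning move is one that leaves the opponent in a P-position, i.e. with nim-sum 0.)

1

Nim-sum: 15 ⊕ 11 ⊕ 8 ⊕ 21 ⊕ 5 ⊕ 4 = 24.
The overall nim-sum is X = 24. A pile of size p has a winning move iff p XOR X < p (reduce it to p XOR X).
  15: 15 XOR 24 = 23 ≥ 15 — no move.
  11: 11 XOR 24 = 19 ≥ 11 — no move.
  8: 8 XOR 24 = 16 ≥ 8 — no move.
  21: 21 XOR 24 = 13 < 21 — winning move (to 13).
  5: 5 XOR 24 = 29 ≥ 5 — no move.
  4: 4 XOR 24 = 28 ≥ 4 — no move.
That gives 1 winning move.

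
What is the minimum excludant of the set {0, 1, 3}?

The values 0, 1 are all present; 2 is the first non-negative integer missing from the set.

2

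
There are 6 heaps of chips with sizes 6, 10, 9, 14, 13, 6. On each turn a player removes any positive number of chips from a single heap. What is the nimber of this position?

0

Nim-sum: 6 ^ 10 ^ 9 ^ 14 ^ 13 ^ 6 = 0.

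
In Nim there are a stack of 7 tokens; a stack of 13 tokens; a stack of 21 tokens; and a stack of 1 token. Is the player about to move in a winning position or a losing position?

Write each in binary and XOR column by column:
  00111  (7)
  01101  (13)
  10101  (21)
  00001  (1)
  -----
  11110  (30)
The nim-sum is 30 ≠ 0, so this is an N-position: the player to move can win.

Winning position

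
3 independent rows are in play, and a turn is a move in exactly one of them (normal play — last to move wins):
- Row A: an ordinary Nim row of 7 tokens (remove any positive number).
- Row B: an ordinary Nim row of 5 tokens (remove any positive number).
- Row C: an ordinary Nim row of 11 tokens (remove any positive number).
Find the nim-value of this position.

9

Row A is a plain Nim row of size 7, so its Grundy value is 7.
Row B is a plain Nim row of size 5, so its Grundy value is 5.
Row C is a plain Nim row of size 11, so its Grundy value is 11.
By the Sprague-Grundy theorem, the Grundy value of a sum of independent games is the XOR of the component values.
Combined value = 7 XOR 5 XOR 11 = 9.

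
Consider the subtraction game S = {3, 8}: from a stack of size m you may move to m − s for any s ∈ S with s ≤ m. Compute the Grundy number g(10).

Grundy values for subtraction set {3, 8}:
k:     0  1  2  3  4  5  6  7  8  9 10
g(k):  0  0  0  1  1  1  0  0  2  1  1
So g(10) = 1.

1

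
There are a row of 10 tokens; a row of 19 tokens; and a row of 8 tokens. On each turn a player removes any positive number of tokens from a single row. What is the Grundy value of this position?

Compute the nim-sum pairwise:
10 ^ 19 = 25
25 ^ 8 = 17

17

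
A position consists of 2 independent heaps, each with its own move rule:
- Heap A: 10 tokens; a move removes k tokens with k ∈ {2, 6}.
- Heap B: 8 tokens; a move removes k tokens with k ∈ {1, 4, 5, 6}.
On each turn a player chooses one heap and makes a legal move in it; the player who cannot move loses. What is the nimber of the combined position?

5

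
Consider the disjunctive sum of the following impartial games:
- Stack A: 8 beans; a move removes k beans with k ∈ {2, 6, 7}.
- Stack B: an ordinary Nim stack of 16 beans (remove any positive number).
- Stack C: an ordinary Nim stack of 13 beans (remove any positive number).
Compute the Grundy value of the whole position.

31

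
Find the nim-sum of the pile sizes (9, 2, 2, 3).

Bitwise XOR of the heap sizes:
  1001  (9)
  0010  (2)
  0010  (2)
  0011  (3)
  ----
  1010  (10)

10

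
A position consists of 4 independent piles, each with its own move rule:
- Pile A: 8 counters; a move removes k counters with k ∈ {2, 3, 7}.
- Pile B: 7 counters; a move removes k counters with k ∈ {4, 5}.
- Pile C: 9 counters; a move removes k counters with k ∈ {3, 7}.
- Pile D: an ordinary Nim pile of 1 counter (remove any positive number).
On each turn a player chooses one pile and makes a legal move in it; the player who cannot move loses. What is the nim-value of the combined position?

0

Grundy values for pile A (subtraction set {2, 3, 7}):
g(0) = mex{} = 0
g(1) = mex{} = 0
g(2) = mex{0} = 1
g(3) = mex{0} = 1
g(4) = mex{0,1} = 2
g(5) = mex{1} = 0
g(6) = mex{1,2} = 0
g(7) = mex{0,2} = 1
g(8) = mex{0} = 1
So g(8) = 1.
For pile B, compute g(0), g(1), … with moves {4, 5}:
k:     0  1  2  3  4  5  6  7
g(k):  0  0  0  0  1  1  1  1
So g(7) = 1.
For pile C, compute g(0), g(1), … with moves {3, 7}:
k:     0  1  2  3  4  5  6  7  8  9
g(k):  0  0  0  1  1  1  0  2  2  1
So g(9) = 1.
Pile D is a plain Nim pile of size 1, so its Grundy value is 1.
By the Sprague-Grundy theorem, the Grundy value of a sum of independent games is the XOR of the component values.
Combined value = 1 XOR 1 XOR 1 XOR 1 = 0.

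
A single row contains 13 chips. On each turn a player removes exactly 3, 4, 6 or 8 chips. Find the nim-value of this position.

0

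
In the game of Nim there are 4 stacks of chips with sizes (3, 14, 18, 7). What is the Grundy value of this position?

24

Nim-sum: 3 ^ 14 ^ 18 ^ 7 = 24.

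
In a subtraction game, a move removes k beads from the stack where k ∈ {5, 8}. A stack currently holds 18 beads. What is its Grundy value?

1

Build the Grundy sequence with g(k) = mex{g(k−s) : s ∈ {5, 8}, s ≤ k}:
k:     0  1  2  3  4  5  6  7  8  9 10 11 12 13 14 15 16 17 18
g(k):  0  0  0  0  0  1  1  1  1  1  2  2  2  0  0  0  0  0  1
So g(18) = 1.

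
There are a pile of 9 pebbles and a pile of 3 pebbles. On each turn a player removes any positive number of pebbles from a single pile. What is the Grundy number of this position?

Compute the nim-sum pairwise:
9 ^ 3 = 10

10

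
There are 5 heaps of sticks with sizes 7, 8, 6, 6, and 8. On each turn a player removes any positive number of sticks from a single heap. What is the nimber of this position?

7

Bitwise XOR of the heap sizes:
  0111  (7)
  1000  (8)
  0110  (6)
  0110  (6)
  1000  (8)
  ----
  0111  (7)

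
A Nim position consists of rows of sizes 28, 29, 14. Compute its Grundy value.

15

Compute the nim-sum pairwise:
28 ^ 29 = 1
1 ^ 14 = 15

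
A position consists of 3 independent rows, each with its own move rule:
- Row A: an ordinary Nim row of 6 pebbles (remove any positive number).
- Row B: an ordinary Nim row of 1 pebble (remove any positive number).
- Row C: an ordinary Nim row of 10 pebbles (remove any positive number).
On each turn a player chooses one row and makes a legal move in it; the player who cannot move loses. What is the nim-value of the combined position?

13

Row A is a plain Nim row of size 6, so its Grundy value is 6.
Row B is a plain Nim row of size 1, so its Grundy value is 1.
Row C is a plain Nim row of size 10, so its Grundy value is 10.
By the Sprague-Grundy theorem, the Grundy value of a sum of independent games is the XOR of the component values.
Combined value = 6 ⊕ 1 ⊕ 10 = 13.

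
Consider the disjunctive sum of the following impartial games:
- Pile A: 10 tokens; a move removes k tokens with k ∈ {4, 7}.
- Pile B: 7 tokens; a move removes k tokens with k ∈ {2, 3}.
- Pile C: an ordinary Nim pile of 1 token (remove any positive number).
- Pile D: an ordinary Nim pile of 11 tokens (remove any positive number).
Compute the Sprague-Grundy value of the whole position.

For pile A, compute g(0), g(1), … with moves {4, 7}:
g(0) = mex{} = 0
g(1) = mex{} = 0
g(2) = mex{} = 0
g(3) = mex{} = 0
g(4) = mex{0} = 1
g(5) = mex{0} = 1
g(6) = mex{0} = 1
g(7) = mex{0} = 1
g(8) = mex{0,1} = 2
g(9) = mex{0,1} = 2
g(10) = mex{0,1} = 2
So g(10) = 2.
Build the Grundy sequence for pile B with g(k) = mex{g(k−s) : s ∈ {2, 3}, s ≤ k}:
g(0) = mex{} = 0
g(1) = mex{} = 0
g(2) = mex{0} = 1
g(3) = mex{0} = 1
g(4) = mex{0,1} = 2
g(5) = mex{1} = 0
g(6) = mex{1,2} = 0
g(7) = mex{0,2} = 1
So g(7) = 1.
Pile C is a plain Nim pile of size 1, so its Grundy value is 1.
Pile D is a plain Nim pile of size 11, so its Grundy value is 11.
By the Sprague-Grundy theorem, the Grundy value of a sum of independent games is the XOR of the component values.
Combined value = 2 XOR 1 XOR 1 XOR 11 = 9.

9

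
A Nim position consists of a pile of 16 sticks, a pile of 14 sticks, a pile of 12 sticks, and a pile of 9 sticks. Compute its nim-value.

27

In binary:
  10000  (16)
  01110  (14)
  01100  (12)
  01001  (9)
  -----
  11011  (27)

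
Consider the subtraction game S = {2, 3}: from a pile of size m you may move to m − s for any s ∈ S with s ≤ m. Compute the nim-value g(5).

0

Compute g(0), g(1), … for moves {2, 3}:
g(0) = mex{} = 0
g(1) = mex{} = 0
g(2) = mex{0} = 1
g(3) = mex{0} = 1
g(4) = mex{0,1} = 2
g(5) = mex{1} = 0
So g(5) = 0.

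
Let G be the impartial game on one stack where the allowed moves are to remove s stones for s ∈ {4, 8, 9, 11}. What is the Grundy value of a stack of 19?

1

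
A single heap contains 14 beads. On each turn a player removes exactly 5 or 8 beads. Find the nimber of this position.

0

Compute g(0), g(1), … for moves {5, 8}:
k:     0  1  2  3  4  5  6  7  8  9 10 11 12 13 14
g(k):  0  0  0  0  0  1  1  1  1  1  2  2  2  0  0
So g(14) = 0.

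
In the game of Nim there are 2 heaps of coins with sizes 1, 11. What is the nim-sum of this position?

Write each in binary and XOR column by column:
  0001  (1)
  1011  (11)
  ----
  1010  (10)

10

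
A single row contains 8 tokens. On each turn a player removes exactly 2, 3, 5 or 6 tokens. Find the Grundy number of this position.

0

Grundy values for subtraction set {2, 3, 5, 6}:
k:     0  1  2  3  4  5  6  7  8
g(k):  0  0  1  1  2  2  3  3  0
So g(8) = 0.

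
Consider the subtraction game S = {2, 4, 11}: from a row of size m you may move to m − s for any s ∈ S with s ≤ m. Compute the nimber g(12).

3

Compute g(0), g(1), … for moves {2, 4, 11}:
g(0) = mex{} = 0
g(1) = mex{} = 0
g(2) = mex{0} = 1
g(3) = mex{0} = 1
g(4) = mex{0,1} = 2
g(5) = mex{0,1} = 2
g(6) = mex{1,2} = 0
g(7) = mex{1,2} = 0
g(8) = mex{0,2} = 1
g(9) = mex{0,2} = 1
g(10) = mex{0,1} = 2
g(11) = mex{0,1} = 2
g(12) = mex{0,1,2} = 3
So g(12) = 3.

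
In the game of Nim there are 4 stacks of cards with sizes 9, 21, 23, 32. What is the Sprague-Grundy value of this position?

43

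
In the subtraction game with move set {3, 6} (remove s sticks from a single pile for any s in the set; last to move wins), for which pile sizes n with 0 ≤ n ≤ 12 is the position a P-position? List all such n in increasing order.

0, 1, 2, 9, 10, 11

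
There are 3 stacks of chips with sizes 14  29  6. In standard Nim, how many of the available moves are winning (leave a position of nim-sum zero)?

1

Nim-sum: 14 XOR 29 XOR 6 = 21.
The overall nim-sum is X = 21. A stack of size p has a winning move iff p XOR X < p (reduce it to p XOR X).
  14: 14 XOR 21 = 27 ≥ 14 — no move.
  29: 29 XOR 21 = 8 < 29 — winning move (to 8).
  6: 6 XOR 21 = 19 ≥ 6 — no move.
That gives 1 winning move.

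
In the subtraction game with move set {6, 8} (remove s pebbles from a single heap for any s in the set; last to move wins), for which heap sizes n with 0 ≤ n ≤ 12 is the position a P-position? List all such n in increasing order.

Grundy values for subtraction set {6, 8}:
k:     0  1  2  3  4  5  6  7  8  9 10 11 12
g(k):  0  0  0  0  0  0  1  1  1  1  1  1  2
The P-positions (g = 0) in 0..12 are 0, 1, 2, 3, 4, 5.

0, 1, 2, 3, 4, 5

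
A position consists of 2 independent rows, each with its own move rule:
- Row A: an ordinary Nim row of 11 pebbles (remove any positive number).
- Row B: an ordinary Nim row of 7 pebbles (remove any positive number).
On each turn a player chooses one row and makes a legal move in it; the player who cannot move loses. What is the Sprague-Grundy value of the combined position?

12

Row A is a plain Nim row of size 11, so its Grundy value is 11.
Row B is a plain Nim row of size 7, so its Grundy value is 7.
The value of a disjunctive sum is the nim-sum of the parts.
Combined value = 11 ⊕ 7 = 12.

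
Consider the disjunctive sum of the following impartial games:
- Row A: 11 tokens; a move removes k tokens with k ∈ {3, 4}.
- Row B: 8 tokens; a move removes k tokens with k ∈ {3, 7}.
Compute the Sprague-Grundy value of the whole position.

3

Grundy values for row A (subtraction set {3, 4}):
g(0) = mex{} = 0
g(1) = mex{} = 0
g(2) = mex{} = 0
g(3) = mex{0} = 1
g(4) = mex{0} = 1
g(5) = mex{0} = 1
g(6) = mex{0,1} = 2
g(7) = mex{1} = 0
g(8) = mex{1} = 0
g(9) = mex{1,2} = 0
g(10) = mex{0,2} = 1
g(11) = mex{0} = 1
So g(11) = 1.
For row B, compute g(0), g(1), … with moves {3, 7}:
k:     0  1  2  3  4  5  6  7  8
g(k):  0  0  0  1  1  1  0  2  2
So g(8) = 2.
The value of a disjunctive sum is the nim-sum of the parts.
Combined value = 1 ⊕ 2 = 3.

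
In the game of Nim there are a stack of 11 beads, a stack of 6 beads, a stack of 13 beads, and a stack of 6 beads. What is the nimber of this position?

6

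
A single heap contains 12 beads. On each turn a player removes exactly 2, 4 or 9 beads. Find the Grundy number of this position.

0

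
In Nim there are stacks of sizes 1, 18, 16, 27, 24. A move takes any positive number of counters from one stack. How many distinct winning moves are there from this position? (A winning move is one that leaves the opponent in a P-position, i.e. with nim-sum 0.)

Compute the nim-sum pairwise:
1 ^ 18 = 19
19 ^ 16 = 3
3 ^ 27 = 24
24 ^ 24 = 0
The nim-sum is already 0, so every move leaves a nonzero nim-sum — there are no winning moves.

0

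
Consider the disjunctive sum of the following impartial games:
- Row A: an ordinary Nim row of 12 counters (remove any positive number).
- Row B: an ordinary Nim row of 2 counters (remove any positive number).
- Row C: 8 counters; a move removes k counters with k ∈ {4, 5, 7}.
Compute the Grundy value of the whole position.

Row A is a plain Nim row of size 12, so its Grundy value is 12.
Row B is a plain Nim row of size 2, so its Grundy value is 2.
Grundy values for row C (subtraction set {4, 5, 7}):
g(0) = mex{} = 0
g(1) = mex{} = 0
g(2) = mex{} = 0
g(3) = mex{} = 0
g(4) = mex{0} = 1
g(5) = mex{0} = 1
g(6) = mex{0} = 1
g(7) = mex{0} = 1
g(8) = mex{0,1} = 2
So g(8) = 2.
By the Sprague-Grundy theorem, the Grundy value of a sum of independent games is the XOR of the component values.
Combined value = 12 XOR 2 XOR 2 = 12.

12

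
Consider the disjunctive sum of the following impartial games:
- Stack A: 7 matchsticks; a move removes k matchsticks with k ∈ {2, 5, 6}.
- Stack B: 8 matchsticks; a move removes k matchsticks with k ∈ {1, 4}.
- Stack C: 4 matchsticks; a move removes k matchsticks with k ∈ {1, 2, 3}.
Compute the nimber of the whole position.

2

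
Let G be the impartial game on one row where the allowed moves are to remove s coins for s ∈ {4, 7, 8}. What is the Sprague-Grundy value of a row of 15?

0

Compute g(0), g(1), … for moves {4, 7, 8}:
k:     0  1  2  3  4  5  6  7  8  9 10 11 12 13 14 15
g(k):  0  0  0  0  1  1  1  1  2  2  2  2  0  0  0  0
So g(15) = 0.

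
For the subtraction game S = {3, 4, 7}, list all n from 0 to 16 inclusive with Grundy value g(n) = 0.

0, 1, 2, 10, 11, 12

Build the Grundy sequence with g(k) = mex{g(k−s) : s ∈ {3, 4, 7}, s ≤ k}:
k:     0  1  2  3  4  5  6  7  8  9 10 11 12 13 14 15 16
g(k):  0  0  0  1  1  1  2  2  2  3  0  0  0  1  1  1  2
The P-positions (g = 0) in 0..16 are 0, 1, 2, 10, 11, 12.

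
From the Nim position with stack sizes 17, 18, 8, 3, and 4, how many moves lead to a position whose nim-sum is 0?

1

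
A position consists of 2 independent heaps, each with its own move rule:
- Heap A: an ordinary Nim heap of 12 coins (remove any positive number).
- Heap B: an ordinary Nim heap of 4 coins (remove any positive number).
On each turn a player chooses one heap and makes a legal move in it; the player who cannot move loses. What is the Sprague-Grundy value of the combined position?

Heap A is a plain Nim heap of size 12, so its Grundy value is 12.
Heap B is a plain Nim heap of size 4, so its Grundy value is 4.
The value of a disjunctive sum is the nim-sum of the parts.
Combined value = 12 ⊕ 4 = 8.

8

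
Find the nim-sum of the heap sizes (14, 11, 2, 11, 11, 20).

Bitwise XOR of the heap sizes:
  01110  (14)
  01011  (11)
  00010  (2)
  01011  (11)
  01011  (11)
  10100  (20)
  -----
  10011  (19)

19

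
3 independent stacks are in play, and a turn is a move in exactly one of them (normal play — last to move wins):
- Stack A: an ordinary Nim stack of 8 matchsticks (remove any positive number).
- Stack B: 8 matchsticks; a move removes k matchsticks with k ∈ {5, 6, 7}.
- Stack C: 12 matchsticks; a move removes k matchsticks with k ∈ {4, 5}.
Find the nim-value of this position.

9

Stack A is a plain Nim stack of size 8, so its Grundy value is 8.
Grundy values for stack B (subtraction set {5, 6, 7}):
k:     0  1  2  3  4  5  6  7  8
g(k):  0  0  0  0  0  1  1  1  1
So g(8) = 1.
For stack C, compute g(0), g(1), … with moves {4, 5}:
g(0) = mex{} = 0
g(1) = mex{} = 0
g(2) = mex{} = 0
g(3) = mex{} = 0
g(4) = mex{0} = 1
g(5) = mex{0} = 1
g(6) = mex{0} = 1
g(7) = mex{0} = 1
g(8) = mex{0,1} = 2
g(9) = mex{1} = 0
g(10) = mex{1} = 0
g(11) = mex{1} = 0
g(12) = mex{1,2} = 0
So g(12) = 0.
By the Sprague-Grundy theorem, the Grundy value of a sum of independent games is the XOR of the component values.
Combined value = 8 ⊕ 1 ⊕ 0 = 9.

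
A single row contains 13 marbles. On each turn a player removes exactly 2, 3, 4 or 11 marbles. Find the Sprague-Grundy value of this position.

0

Compute g(0), g(1), … for moves {2, 3, 4, 11}:
k:     0  1  2  3  4  5  6  7  8  9 10 11 12 13
g(k):  0  0  1  1  2  2  0  0  1  1  2  2  3  0
So g(13) = 0.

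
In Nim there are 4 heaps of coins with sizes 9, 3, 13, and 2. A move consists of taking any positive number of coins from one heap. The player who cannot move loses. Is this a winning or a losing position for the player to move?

Bitwise XOR of the heap sizes:
  1001  (9)
  0011  (3)
  1101  (13)
  0010  (2)
  ----
  0101  (5)
The nim-sum is 5 ≠ 0, so this is an N-position: the player to move can win.

Winning position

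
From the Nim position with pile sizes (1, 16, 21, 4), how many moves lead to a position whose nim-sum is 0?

0

Write each in binary and XOR column by column:
  00001  (1)
  10000  (16)
  10101  (21)
  00100  (4)
  -----
  00000  (0)
The nim-sum is already 0, so every move leaves a nonzero nim-sum — there are no winning moves.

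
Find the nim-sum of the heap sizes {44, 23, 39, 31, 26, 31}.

6

Bitwise XOR of the heap sizes:
  101100  (44)
  010111  (23)
  100111  (39)
  011111  (31)
  011010  (26)
  011111  (31)
  ------
  000110  (6)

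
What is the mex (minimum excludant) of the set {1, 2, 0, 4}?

3

The values 0, 1, 2 are all present; 3 is the first non-negative integer missing from the set.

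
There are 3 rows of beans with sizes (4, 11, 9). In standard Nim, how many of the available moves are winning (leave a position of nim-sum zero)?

1

In binary:
  0100  (4)
  1011  (11)
  1001  (9)
  ----
  0110  (6)
The overall nim-sum is X = 6. A row of size p has a winning move iff p XOR X < p (reduce it to p XOR X).
  4: 4 XOR 6 = 2 < 4 — winning move (to 2).
  11: 11 XOR 6 = 13 ≥ 11 — no move.
  9: 9 XOR 6 = 15 ≥ 9 — no move.
That gives 1 winning move.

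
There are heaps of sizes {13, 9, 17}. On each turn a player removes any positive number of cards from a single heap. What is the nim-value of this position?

21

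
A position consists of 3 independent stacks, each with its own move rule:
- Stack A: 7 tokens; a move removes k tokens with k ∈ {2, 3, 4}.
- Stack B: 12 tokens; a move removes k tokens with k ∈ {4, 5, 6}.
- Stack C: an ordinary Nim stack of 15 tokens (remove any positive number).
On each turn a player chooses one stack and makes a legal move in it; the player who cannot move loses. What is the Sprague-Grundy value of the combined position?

15

Build the Grundy sequence for stack A with g(k) = mex{g(k−s) : s ∈ {2, 3, 4}, s ≤ k}:
g(0) = mex{} = 0
g(1) = mex{} = 0
g(2) = mex{0} = 1
g(3) = mex{0} = 1
g(4) = mex{0,1} = 2
g(5) = mex{0,1} = 2
g(6) = mex{1,2} = 0
g(7) = mex{1,2} = 0
So g(7) = 0.
Build the Grundy sequence for stack B with g(k) = mex{g(k−s) : s ∈ {4, 5, 6}, s ≤ k}:
k:     0  1  2  3  4  5  6  7  8  9 10 11 12
g(k):  0  0  0  0  1  1  1  1  2  2  0  0  0
So g(12) = 0.
Stack C is a plain Nim stack of size 15, so its Grundy value is 15.
By the Sprague-Grundy theorem, the Grundy value of a sum of independent games is the XOR of the component values.
Combined value = 0 ⊕ 0 ⊕ 15 = 15.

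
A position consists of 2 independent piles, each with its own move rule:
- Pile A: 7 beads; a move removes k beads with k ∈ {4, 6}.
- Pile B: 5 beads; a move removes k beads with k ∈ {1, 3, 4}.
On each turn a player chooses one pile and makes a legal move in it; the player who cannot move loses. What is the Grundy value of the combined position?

2

Grundy values for pile A (subtraction set {4, 6}):
g(0) = mex{} = 0
g(1) = mex{} = 0
g(2) = mex{} = 0
g(3) = mex{} = 0
g(4) = mex{0} = 1
g(5) = mex{0} = 1
g(6) = mex{0} = 1
g(7) = mex{0} = 1
So g(7) = 1.
Grundy values for pile B (subtraction set {1, 3, 4}):
k:     0  1  2  3  4  5
g(k):  0  1  0  1  2  3
So g(5) = 3.
The value of a disjunctive sum is the nim-sum of the parts.
Combined value = 1 ⊕ 3 = 2.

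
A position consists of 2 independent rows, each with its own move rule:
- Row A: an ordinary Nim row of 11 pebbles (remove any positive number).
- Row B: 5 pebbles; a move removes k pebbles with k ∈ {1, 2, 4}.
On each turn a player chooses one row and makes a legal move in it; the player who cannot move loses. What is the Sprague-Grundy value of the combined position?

9

Row A is a plain Nim row of size 11, so its Grundy value is 11.
For row B, compute g(0), g(1), … with moves {1, 2, 4}:
g(0) = mex{} = 0
g(1) = mex{0} = 1
g(2) = mex{0,1} = 2
g(3) = mex{1,2} = 0
g(4) = mex{0,2} = 1
g(5) = mex{0,1} = 2
So g(5) = 2.
The value of a disjunctive sum is the nim-sum of the parts.
Combined value = 11 ⊕ 2 = 9.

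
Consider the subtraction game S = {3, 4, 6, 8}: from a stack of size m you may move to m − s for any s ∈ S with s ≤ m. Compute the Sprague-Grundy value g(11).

Compute g(0), g(1), … for moves {3, 4, 6, 8}:
g(0) = mex{} = 0
g(1) = mex{} = 0
g(2) = mex{} = 0
g(3) = mex{0} = 1
g(4) = mex{0} = 1
g(5) = mex{0} = 1
g(6) = mex{0,1} = 2
g(7) = mex{0,1} = 2
g(8) = mex{0,1} = 2
g(9) = mex{0,1,2} = 3
g(10) = mex{0,1,2} = 3
g(11) = mex{1,2} = 0
So g(11) = 0.

0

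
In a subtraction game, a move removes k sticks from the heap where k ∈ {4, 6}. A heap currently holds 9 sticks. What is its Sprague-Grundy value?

Grundy values for subtraction set {4, 6}:
k:     0  1  2  3  4  5  6  7  8  9
g(k):  0  0  0  0  1  1  1  1  2  2
So g(9) = 2.

2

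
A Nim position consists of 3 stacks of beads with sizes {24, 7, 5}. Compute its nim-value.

Compute the nim-sum pairwise:
24 ⊕ 7 = 31
31 ⊕ 5 = 26

26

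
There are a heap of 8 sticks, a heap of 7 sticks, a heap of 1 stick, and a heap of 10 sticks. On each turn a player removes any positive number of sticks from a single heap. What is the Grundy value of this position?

4

Nim-sum: 8 ⊕ 7 ⊕ 1 ⊕ 10 = 4.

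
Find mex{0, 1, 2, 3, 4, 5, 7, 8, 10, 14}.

The values 0, 1, 2, 3, 4, 5 are all present; 6 is the first non-negative integer missing from the set.

6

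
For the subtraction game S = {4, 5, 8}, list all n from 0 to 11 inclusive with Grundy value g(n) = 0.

Grundy values for subtraction set {4, 5, 8}:
k:     0  1  2  3  4  5  6  7  8  9 10 11
g(k):  0  0  0  0  1  1  1  1  2  2  2  2
The P-positions (g = 0) in 0..11 are 0, 1, 2, 3.

0, 1, 2, 3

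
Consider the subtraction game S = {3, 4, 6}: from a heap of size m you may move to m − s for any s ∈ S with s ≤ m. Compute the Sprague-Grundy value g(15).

Build the Grundy sequence with g(k) = mex{g(k−s) : s ∈ {3, 4, 6}, s ≤ k}:
k:     0  1  2  3  4  5  6  7  8  9 10 11 12 13 14 15
g(k):  0  0  0  1  1  1  2  2  2  0  0  0  1  1  1  2
So g(15) = 2.

2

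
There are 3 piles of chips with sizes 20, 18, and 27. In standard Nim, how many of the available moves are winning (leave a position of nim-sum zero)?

3

Bitwise XOR of the heap sizes:
  10100  (20)
  10010  (18)
  11011  (27)
  -----
  11101  (29)
The overall nim-sum is X = 29. A pile of size p has a winning move iff p XOR X < p (reduce it to p XOR X).
  20: 20 XOR 29 = 9 < 20 — winning move (to 9).
  18: 18 XOR 29 = 15 < 18 — winning move (to 15).
  27: 27 XOR 29 = 6 < 27 — winning move (to 6).
That gives 3 winning moves.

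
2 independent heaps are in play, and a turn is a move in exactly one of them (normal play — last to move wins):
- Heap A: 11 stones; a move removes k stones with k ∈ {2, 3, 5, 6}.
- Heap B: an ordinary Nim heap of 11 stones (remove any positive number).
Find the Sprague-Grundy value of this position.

Grundy values for heap A (subtraction set {2, 3, 5, 6}):
g(0) = mex{} = 0
g(1) = mex{} = 0
g(2) = mex{0} = 1
g(3) = mex{0} = 1
g(4) = mex{0,1} = 2
g(5) = mex{0,1} = 2
g(6) = mex{0,1,2} = 3
g(7) = mex{0,1,2} = 3
g(8) = mex{1,2,3} = 0
g(9) = mex{1,2,3} = 0
g(10) = mex{0,2,3} = 1
g(11) = mex{0,2,3} = 1
So g(11) = 1.
Heap B is a plain Nim heap of size 11, so its Grundy value is 11.
By the Sprague-Grundy theorem, the Grundy value of a sum of independent games is the XOR of the component values.
Combined value = 1 XOR 11 = 10.

10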